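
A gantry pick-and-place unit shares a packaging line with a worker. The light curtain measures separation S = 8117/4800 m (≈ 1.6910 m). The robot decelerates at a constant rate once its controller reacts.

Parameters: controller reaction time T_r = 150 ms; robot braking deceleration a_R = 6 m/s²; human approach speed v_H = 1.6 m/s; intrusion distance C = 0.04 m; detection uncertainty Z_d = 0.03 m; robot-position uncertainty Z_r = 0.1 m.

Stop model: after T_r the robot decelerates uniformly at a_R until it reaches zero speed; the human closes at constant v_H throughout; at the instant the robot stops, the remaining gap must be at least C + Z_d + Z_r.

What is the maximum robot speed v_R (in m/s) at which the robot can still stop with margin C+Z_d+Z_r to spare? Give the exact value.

v_R_max = 43/20 m/s = 2.1500 m/s

quadratic (1/12)·v² + (5/12)·v + (-6149/4800) = 0
  disc = (5/12)² − 4·(1/12)·(-6149/4800) = 961/1600 ; √disc = 31/40
  v_R = (−(5/12) + 31/40) / (2·(1/12)) = 43/20 m/s
check:
stop time T_s = (43/20)/6 = 0.3583 s
robot covers v_R·T_r = 2.1500·0.1500 = 0.3225 m before braking
robot under decel: 2.1500²/(2·6.0000) = 0.3852 m
human over T_r+T_s: 1.6000·(0.1500+0.3583) = 0.8133 m
residual clearance needed = 0.0400+0.0300+0.1000 = 0.1700 m
sum ≈ 0.3225+0.3852+0.8133+0.1700 ≈ 1.6910 m = S ✓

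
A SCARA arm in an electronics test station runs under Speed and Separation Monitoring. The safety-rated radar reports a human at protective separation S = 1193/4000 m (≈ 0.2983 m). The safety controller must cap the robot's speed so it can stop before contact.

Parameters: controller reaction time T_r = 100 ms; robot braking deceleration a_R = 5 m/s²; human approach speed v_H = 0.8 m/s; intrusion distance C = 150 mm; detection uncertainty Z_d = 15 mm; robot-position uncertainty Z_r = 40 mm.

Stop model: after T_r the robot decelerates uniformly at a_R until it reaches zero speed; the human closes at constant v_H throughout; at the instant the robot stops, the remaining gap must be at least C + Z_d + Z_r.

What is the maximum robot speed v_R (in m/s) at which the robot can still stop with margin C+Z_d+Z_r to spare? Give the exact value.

collect terms ⇒ (1/10)·v_R² + (13/50)·v_R + (-53/4000) = 0
  disc = (13/50)² − 4·(1/10)·(-53/4000) = 729/10000 ; √disc = 27/100
  v_R = (−(13/50) + 27/100) / (2·(1/10)) = 1/20 m/s
check:
T_s = v_R/a_R = (1/20)/5 = 0.0100 s
reaction-phase robot travel = 0.0500·0.1000 = 0.0050 m
braking distance = 0.0500²/(2·5.0000) = 0.0003 m
person approaches 0.8000·(0.1000+0.0100) = 0.0880 m
residual clearance needed = 0.1500+0.0150+0.0400 = 0.2050 m
sum ≈ 0.0050+0.0003+0.0880+0.2050 ≈ 0.2983 m = S ✓

v_R_max = 1/20 m/s = 0.0500 m/s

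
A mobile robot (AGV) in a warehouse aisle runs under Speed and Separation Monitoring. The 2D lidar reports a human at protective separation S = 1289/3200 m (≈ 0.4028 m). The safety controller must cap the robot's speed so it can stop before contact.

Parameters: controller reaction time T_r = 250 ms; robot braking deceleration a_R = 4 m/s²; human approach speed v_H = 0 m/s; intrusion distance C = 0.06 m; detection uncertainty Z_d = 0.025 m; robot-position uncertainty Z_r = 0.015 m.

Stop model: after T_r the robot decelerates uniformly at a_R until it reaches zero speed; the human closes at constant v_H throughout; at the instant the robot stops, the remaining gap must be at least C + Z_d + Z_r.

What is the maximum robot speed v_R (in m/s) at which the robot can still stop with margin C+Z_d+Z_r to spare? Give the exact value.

collect terms ⇒ (1/8)·v_R² + (1/4)·v_R + (-969/3200) = 0
  disc = (1/4)² − 4·(1/8)·(-969/3200) = 1369/6400 ; √disc = 37/80
  v_R = (−(1/4) + 37/80) / (2·(1/8)) = 17/20 m/s
check:
braking lasts T_s = (17/20)/4 = 0.2125 s
robot in T_r: 0.8500·0.2500 = 0.2125 m
robot under decel: 0.8500²/(2·4.0000) = 0.0903 m
person approaches 0.0000·(0.2500+0.2125) = 0.0000 m
residual clearance needed = 0.0600+0.0250+0.0150 = 0.1000 m
sum ≈ 0.2125+0.0903+0.0000+0.1000 ≈ 0.4028 m = S ✓

v_R_max = 17/20 m/s = 0.8500 m/s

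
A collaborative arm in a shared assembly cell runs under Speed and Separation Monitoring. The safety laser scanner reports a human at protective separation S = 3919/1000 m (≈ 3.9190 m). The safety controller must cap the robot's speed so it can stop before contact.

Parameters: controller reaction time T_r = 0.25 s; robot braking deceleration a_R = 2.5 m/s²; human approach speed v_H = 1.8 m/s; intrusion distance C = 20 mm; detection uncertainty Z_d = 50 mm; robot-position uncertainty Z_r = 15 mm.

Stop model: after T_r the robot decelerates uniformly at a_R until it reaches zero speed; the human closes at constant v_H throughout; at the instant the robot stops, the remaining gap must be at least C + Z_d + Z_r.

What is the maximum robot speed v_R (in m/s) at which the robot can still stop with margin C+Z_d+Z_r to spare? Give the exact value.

v_R_max = 47/20 m/s = 2.3500 m/s

quadratic (1/5)·v² + (97/100)·v + (-423/125) = 0
  disc = (97/100)² − 4·(1/5)·(-423/125) = 36481/10000 ; √disc = 191/100
  v_R = (−(97/100) + 191/100) / (2·(1/5)) = 47/20 m/s
check:
braking lasts T_s = (47/20)/(5/2) = 0.9400 s
robot covers v_R·T_r = 2.3500·0.2500 = 0.5875 m before braking
braking distance = 2.3500²/(2·2.5000) = 1.1045 m
human closes 1.8000·1.1900 = 2.1420 m
margins: 0.0200+0.0500+0.0150 = 0.0850 m
sum ≈ 0.5875+1.1045+2.1420+0.0850 ≈ 3.9190 m = S ✓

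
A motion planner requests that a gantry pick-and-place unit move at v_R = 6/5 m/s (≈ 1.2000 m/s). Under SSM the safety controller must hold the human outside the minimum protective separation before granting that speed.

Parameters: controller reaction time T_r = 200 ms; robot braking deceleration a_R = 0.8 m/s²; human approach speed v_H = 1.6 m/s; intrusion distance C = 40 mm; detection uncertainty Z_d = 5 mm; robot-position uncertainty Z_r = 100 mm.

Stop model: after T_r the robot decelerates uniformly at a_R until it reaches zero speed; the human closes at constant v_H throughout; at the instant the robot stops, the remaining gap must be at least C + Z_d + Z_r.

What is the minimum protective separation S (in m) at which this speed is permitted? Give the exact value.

T_s = v_R/a_R = (6/5)/(4/5) = 1.5000 s
robot covers v_R·T_r = 1.2000·0.2000 = 0.2400 m before braking
braking distance = 1.2000²/(2·0.8000) = 0.9000 m
human closes 1.6000·1.7000 = 2.7200 m
margins: 0.0400+0.0050+0.1000 = 0.1450 m
S_min ≈ 0.2400+0.9000+2.7200+0.1450  ⇒  S_min = 801/200 m

S_min = 801/200 m = 4.0050 m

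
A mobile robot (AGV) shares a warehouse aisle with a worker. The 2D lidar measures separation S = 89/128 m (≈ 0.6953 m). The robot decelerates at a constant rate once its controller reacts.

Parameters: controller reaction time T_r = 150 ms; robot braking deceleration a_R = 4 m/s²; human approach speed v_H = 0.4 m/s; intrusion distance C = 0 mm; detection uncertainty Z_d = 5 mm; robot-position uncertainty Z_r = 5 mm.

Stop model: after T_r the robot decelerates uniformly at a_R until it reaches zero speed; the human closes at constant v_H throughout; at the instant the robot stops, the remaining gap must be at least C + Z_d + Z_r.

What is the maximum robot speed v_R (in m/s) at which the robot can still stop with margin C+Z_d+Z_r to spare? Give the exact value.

v_R_max = 29/20 m/s = 1.4500 m/s

collect terms ⇒ (1/8)·v_R² + (1/4)·v_R + (-2001/3200) = 0
  disc = (1/4)² − 4·(1/8)·(-2001/3200) = 2401/6400 ; √disc = 49/80
  v_R = (−(1/4) + 49/80) / (2·(1/8)) = 29/20 m/s
check:
T_s = v_R/a_R = (29/20)/4 = 0.3625 s
reaction-phase robot travel = 1.4500·0.1500 = 0.2175 m
robot under decel: 1.4500²/(2·4.0000) = 0.2628 m
person approaches 0.4000·(0.1500+0.3625) = 0.2050 m
margins: 0.0000+0.0050+0.0050 = 0.0100 m
sum ≈ 0.2175+0.2628+0.2050+0.0100 ≈ 0.6953 m = S ✓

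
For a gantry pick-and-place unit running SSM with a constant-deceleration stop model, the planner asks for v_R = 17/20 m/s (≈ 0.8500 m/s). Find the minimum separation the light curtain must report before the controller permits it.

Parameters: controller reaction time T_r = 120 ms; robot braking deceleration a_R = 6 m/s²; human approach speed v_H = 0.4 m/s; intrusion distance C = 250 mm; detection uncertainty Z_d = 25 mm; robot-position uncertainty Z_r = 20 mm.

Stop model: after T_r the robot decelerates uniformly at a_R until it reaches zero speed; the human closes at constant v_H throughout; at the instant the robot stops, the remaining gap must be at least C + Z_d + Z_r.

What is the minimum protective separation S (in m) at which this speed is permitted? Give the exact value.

stop time T_s = (17/20)/6 = 0.1417 s
reaction-phase robot travel = 0.8500·0.1200 = 0.1020 m
braking distance = 0.8500²/(2·6.0000) = 0.0602 m
human over T_r+T_s: 0.4000·(0.1200+0.1417) = 0.1047 m
residual clearance needed = 0.2500+0.0250+0.0200 = 0.2950 m
S_min ≈ 0.1020+0.0602+0.1047+0.2950  ⇒  S_min = 899/1600 m

S_min = 899/1600 m = 0.5619 m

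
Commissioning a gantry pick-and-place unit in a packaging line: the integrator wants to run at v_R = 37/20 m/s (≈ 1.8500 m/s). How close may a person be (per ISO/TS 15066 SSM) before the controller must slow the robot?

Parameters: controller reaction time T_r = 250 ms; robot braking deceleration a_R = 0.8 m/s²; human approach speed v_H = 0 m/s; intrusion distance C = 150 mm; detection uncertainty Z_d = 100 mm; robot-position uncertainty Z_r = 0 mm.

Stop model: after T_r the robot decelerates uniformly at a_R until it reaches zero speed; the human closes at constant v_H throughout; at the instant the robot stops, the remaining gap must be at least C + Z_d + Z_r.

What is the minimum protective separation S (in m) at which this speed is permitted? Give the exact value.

stop time T_s = (37/20)/(4/5) = 2.3125 s
robot in T_r: 1.8500·0.2500 = 0.4625 m
robot covers 1.8500·2.3125 − ½·0.8000·2.3125² = 2.1391 m while stopping
human closes 0.0000·2.5625 = 0.0000 m
C+Z_d+Z_r = 0.1500+0.1000+0.0000 = 0.2500 m
S_min ≈ 0.4625+2.1391+0.0000+0.2500  ⇒  S_min = 365/128 m

S_min = 365/128 m = 2.8516 m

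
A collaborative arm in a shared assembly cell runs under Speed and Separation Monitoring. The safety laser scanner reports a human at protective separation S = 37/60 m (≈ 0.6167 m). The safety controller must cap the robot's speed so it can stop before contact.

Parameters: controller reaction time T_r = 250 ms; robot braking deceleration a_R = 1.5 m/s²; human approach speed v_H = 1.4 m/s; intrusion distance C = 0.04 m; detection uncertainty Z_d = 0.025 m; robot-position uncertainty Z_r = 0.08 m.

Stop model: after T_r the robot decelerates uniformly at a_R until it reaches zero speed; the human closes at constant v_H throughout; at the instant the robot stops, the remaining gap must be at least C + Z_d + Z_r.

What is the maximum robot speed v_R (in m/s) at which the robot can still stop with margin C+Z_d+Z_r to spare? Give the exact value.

at the boundary: (1/3)·v² + (71/60)·v + (-73/600) = 0
  disc = (71/60)² − 4·(1/3)·(-73/600) = 25/16 ; √disc = 5/4
  v_R = (−(71/60) + 5/4) / (2·(1/3)) = 1/10 m/s
check:
braking lasts T_s = (1/10)/(3/2) = 0.0667 s
robot in T_r: 0.1000·0.2500 = 0.0250 m
robot under decel: 0.1000²/(2·1.5000) = 0.0033 m
person approaches 1.4000·(0.2500+0.0667) = 0.4433 m
residual clearance needed = 0.0400+0.0250+0.0800 = 0.1450 m
sum ≈ 0.0250+0.0033+0.4433+0.1450 ≈ 0.6167 m = S ✓

v_R_max = 1/10 m/s = 0.1000 m/s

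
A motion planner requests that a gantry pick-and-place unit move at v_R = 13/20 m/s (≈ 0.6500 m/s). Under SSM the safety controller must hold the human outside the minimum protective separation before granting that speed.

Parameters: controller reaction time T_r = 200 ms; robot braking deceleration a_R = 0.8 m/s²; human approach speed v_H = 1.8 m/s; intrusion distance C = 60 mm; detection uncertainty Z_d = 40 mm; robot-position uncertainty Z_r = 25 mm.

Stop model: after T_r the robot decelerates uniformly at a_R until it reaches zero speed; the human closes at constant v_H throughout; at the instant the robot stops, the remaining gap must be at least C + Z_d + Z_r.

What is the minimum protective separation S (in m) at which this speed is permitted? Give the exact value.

S_min = 7493/3200 m = 2.3416 m

stop time T_s = (13/20)/(4/5) = 0.8125 s
reaction-phase robot travel = 0.6500·0.2000 = 0.1300 m
robot under decel: 0.6500²/(2·0.8000) = 0.2641 m
human closes 1.8000·1.0125 = 1.8225 m
C+Z_d+Z_r = 0.0600+0.0400+0.0250 = 0.1250 m
S_min ≈ 0.1300+0.2641+1.8225+0.1250  ⇒  S_min = 7493/3200 m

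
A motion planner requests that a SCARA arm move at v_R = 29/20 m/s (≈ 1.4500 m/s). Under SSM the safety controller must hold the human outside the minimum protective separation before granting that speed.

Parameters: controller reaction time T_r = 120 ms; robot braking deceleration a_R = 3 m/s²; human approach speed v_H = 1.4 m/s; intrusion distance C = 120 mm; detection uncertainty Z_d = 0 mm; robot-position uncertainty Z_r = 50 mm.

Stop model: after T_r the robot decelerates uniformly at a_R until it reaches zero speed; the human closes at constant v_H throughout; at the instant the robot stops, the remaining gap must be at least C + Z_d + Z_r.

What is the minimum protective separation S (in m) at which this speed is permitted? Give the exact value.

S_min = 18469/12000 m = 1.5391 m

T_s = v_R/a_R = (29/20)/3 = 0.4833 s
robot covers v_R·T_r = 1.4500·0.1200 = 0.1740 m before braking
braking distance = 1.4500²/(2·3.0000) = 0.3504 m
person approaches 1.4000·(0.1200+0.4833) = 0.8447 m
residual clearance needed = 0.1200+0.0000+0.0500 = 0.1700 m
S_min ≈ 0.1740+0.3504+0.8447+0.1700  ⇒  S_min = 18469/12000 m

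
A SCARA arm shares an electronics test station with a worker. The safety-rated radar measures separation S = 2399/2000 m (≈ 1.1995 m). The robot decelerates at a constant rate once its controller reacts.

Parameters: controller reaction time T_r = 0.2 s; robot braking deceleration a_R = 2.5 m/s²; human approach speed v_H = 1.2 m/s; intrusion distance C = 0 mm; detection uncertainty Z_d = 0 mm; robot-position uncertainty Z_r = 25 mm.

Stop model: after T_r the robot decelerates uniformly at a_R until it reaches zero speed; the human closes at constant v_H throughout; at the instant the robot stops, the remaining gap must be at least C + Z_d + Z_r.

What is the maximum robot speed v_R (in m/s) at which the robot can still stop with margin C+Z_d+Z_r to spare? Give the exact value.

v_R_max = 21/20 m/s = 1.0500 m/s

collect terms ⇒ (1/5)·v_R² + (17/25)·v_R + (-1869/2000) = 0
  disc = (17/25)² − 4·(1/5)·(-1869/2000) = 121/100 ; √disc = 11/10
  v_R = (−(17/25) + 11/10) / (2·(1/5)) = 21/20 m/s
check:
braking lasts T_s = (21/20)/(5/2) = 0.4200 s
robot in T_r: 1.0500·0.2000 = 0.2100 m
robot under decel: 1.0500²/(2·2.5000) = 0.2205 m
person approaches 1.2000·(0.2000+0.4200) = 0.7440 m
C+Z_d+Z_r = 0.0000+0.0000+0.0250 = 0.0250 m
sum ≈ 0.2100+0.2205+0.7440+0.0250 ≈ 1.1995 m = S ✓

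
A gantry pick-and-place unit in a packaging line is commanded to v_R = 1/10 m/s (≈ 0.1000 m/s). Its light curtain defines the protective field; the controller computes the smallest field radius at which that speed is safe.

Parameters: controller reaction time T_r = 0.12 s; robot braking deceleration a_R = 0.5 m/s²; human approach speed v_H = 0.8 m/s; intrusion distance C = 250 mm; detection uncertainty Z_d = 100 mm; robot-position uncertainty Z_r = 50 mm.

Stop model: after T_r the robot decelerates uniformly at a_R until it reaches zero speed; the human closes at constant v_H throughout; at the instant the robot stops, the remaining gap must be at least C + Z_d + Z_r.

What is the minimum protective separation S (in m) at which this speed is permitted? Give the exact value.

S_min = 339/500 m = 0.6780 m

T_s = v_R/a_R = (1/10)/(1/2) = 0.2000 s
reaction-phase robot travel = 0.1000·0.1200 = 0.0120 m
braking distance = 0.1000²/(2·0.5000) = 0.0100 m
person approaches 0.8000·(0.1200+0.2000) = 0.2560 m
C+Z_d+Z_r = 0.2500+0.1000+0.0500 = 0.4000 m
S_min ≈ 0.0120+0.0100+0.2560+0.4000  ⇒  S_min = 339/500 m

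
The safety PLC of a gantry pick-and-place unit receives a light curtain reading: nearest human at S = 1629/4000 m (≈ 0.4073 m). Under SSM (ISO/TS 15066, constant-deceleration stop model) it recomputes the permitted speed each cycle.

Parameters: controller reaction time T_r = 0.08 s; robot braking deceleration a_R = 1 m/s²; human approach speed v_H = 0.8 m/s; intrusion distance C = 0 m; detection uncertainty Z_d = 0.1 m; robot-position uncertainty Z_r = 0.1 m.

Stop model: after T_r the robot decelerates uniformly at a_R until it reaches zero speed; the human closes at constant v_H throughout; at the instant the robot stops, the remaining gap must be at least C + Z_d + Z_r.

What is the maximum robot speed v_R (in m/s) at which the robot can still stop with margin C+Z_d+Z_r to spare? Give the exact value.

collect terms ⇒ (1/2)·v_R² + (22/25)·v_R + (-573/4000) = 0
  disc = (22/25)² − 4·(1/2)·(-573/4000) = 10609/10000 ; √disc = 103/100
  v_R = (−(22/25) + 103/100) / (2·(1/2)) = 3/20 m/s
check:
stop time T_s = (3/20)/1 = 0.1500 s
robot covers v_R·T_r = 0.1500·0.0800 = 0.0120 m before braking
robot covers 0.1500·0.1500 − ½·1.0000·0.1500² = 0.0112 m while stopping
human over T_r+T_s: 0.8000·(0.0800+0.1500) = 0.1840 m
C+Z_d+Z_r = 0.0000+0.1000+0.1000 = 0.2000 m
sum ≈ 0.0120+0.0112+0.1840+0.2000 ≈ 0.4073 m = S ✓

v_R_max = 3/20 m/s = 0.1500 m/s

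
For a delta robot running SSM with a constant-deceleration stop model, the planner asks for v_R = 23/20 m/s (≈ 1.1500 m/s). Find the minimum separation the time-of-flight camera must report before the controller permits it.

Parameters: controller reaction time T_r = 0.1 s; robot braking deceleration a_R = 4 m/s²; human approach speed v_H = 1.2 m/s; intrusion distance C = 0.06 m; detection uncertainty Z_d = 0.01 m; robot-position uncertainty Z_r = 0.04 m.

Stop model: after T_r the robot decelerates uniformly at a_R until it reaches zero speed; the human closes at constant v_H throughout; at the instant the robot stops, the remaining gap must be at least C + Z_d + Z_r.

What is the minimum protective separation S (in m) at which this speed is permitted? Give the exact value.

T_s = v_R/a_R = (23/20)/4 = 0.2875 s
reaction-phase robot travel = 1.1500·0.1000 = 0.1150 m
braking distance = 1.1500²/(2·4.0000) = 0.1653 m
human closes 1.2000·0.3875 = 0.4650 m
margins: 0.0600+0.0100+0.0400 = 0.1100 m
S_min ≈ 0.1150+0.1653+0.4650+0.1100  ⇒  S_min = 2737/3200 m

S_min = 2737/3200 m = 0.8553 m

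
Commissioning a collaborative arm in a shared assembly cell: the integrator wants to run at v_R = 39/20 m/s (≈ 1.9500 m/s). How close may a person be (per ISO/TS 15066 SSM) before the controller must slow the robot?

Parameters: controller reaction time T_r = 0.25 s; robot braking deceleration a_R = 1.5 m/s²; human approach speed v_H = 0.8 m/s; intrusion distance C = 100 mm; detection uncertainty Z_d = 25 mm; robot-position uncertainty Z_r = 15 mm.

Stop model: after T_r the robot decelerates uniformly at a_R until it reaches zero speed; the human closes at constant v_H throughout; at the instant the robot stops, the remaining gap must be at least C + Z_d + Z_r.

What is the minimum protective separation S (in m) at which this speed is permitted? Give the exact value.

braking lasts T_s = (39/20)/(3/2) = 1.3000 s
robot covers v_R·T_r = 1.9500·0.2500 = 0.4875 m before braking
braking distance = 1.9500²/(2·1.5000) = 1.2675 m
human over T_r+T_s: 0.8000·(0.2500+1.3000) = 1.2400 m
residual clearance needed = 0.1000+0.0250+0.0150 = 0.1400 m
S_min ≈ 0.4875+1.2675+1.2400+0.1400  ⇒  S_min = 627/200 m

S_min = 627/200 m = 3.1350 m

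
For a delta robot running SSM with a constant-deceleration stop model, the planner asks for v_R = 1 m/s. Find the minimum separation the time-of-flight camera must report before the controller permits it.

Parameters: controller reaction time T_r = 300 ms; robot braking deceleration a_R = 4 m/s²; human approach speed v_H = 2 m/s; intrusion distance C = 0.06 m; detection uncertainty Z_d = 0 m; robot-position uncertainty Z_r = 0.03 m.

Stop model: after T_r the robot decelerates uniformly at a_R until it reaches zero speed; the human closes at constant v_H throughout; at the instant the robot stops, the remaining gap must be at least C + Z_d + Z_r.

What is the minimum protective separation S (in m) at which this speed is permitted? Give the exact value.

S_min = 323/200 m = 1.6150 m

stop time T_s = 1/4 = 0.2500 s
robot covers v_R·T_r = 1.0000·0.3000 = 0.3000 m before braking
braking distance = 1.0000²/(2·4.0000) = 0.1250 m
human over T_r+T_s: 2.0000·(0.3000+0.2500) = 1.1000 m
C+Z_d+Z_r = 0.0600+0.0000+0.0300 = 0.0900 m
S_min ≈ 0.3000+0.1250+1.1000+0.0900  ⇒  S_min = 323/200 m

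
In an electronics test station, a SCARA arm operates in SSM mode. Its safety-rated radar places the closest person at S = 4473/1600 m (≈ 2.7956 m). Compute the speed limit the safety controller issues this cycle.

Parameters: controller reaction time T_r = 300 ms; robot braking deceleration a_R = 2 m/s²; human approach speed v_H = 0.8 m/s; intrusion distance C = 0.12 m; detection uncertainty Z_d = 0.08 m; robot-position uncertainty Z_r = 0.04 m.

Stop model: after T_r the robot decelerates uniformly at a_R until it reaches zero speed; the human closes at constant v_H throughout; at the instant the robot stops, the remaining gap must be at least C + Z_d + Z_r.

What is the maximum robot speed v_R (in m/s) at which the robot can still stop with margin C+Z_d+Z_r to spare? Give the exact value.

quadratic (1/4)·v² + (7/10)·v + (-741/320) = 0
  disc = (7/10)² − 4·(1/4)·(-741/320) = 4489/1600 ; √disc = 67/40
  v_R = (−(7/10) + 67/40) / (2·(1/4)) = 39/20 m/s
check:
braking lasts T_s = (39/20)/2 = 0.9750 s
robot in T_r: 1.9500·0.3000 = 0.5850 m
robot covers 1.9500·0.9750 − ½·2.0000·0.9750² = 0.9506 m while stopping
human over T_r+T_s: 0.8000·(0.3000+0.9750) = 1.0200 m
residual clearance needed = 0.1200+0.0800+0.0400 = 0.2400 m
sum ≈ 0.5850+0.9506+1.0200+0.2400 ≈ 2.7956 m = S ✓

v_R_max = 39/20 m/s = 1.9500 m/s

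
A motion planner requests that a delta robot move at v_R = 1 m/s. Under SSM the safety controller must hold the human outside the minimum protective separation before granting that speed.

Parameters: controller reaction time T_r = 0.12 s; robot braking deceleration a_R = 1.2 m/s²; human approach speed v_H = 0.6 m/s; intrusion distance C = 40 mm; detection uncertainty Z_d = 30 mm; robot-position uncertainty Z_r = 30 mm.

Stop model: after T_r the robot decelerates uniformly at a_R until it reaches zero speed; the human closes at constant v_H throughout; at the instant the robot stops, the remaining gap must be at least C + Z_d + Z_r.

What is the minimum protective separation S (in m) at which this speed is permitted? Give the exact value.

braking lasts T_s = 1/(6/5) = 0.8333 s
robot in T_r: 1.0000·0.1200 = 0.1200 m
braking distance = 1.0000²/(2·1.2000) = 0.4167 m
human closes 0.6000·0.9533 = 0.5720 m
margins: 0.0400+0.0300+0.0300 = 0.1000 m
S_min ≈ 0.1200+0.4167+0.5720+0.1000  ⇒  S_min = 1813/1500 m

S_min = 1813/1500 m = 1.2087 m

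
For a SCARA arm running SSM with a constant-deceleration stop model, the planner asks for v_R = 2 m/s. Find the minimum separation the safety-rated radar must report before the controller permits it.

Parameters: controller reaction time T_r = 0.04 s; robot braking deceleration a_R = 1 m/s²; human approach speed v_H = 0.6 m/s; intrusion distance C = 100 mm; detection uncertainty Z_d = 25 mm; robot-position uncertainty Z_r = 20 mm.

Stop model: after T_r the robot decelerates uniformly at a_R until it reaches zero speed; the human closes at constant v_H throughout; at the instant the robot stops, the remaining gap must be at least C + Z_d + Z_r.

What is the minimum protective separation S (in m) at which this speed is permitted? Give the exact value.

stop time T_s = 2/1 = 2.0000 s
robot covers v_R·T_r = 2.0000·0.0400 = 0.0800 m before braking
robot under decel: 2.0000²/(2·1.0000) = 2.0000 m
person approaches 0.6000·(0.0400+2.0000) = 1.2240 m
C+Z_d+Z_r = 0.1000+0.0250+0.0200 = 0.1450 m
S_min ≈ 0.0800+2.0000+1.2240+0.1450  ⇒  S_min = 3449/1000 m

S_min = 3449/1000 m = 3.4490 m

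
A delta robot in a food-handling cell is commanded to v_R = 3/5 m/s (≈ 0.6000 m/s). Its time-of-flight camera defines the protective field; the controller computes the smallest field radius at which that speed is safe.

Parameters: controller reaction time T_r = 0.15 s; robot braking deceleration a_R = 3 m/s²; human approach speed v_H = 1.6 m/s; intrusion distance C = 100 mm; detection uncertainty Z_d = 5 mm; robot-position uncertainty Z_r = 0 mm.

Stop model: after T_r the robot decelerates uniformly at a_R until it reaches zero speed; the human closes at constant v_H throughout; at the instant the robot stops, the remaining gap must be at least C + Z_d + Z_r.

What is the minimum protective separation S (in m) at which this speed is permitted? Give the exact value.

T_s = v_R/a_R = (3/5)/3 = 0.2000 s
robot covers v_R·T_r = 0.6000·0.1500 = 0.0900 m before braking
braking distance = 0.6000²/(2·3.0000) = 0.0600 m
person approaches 1.6000·(0.1500+0.2000) = 0.5600 m
margins: 0.1000+0.0050+0.0000 = 0.1050 m
S_min ≈ 0.0900+0.0600+0.5600+0.1050  ⇒  S_min = 163/200 m

S_min = 163/200 m = 0.8150 m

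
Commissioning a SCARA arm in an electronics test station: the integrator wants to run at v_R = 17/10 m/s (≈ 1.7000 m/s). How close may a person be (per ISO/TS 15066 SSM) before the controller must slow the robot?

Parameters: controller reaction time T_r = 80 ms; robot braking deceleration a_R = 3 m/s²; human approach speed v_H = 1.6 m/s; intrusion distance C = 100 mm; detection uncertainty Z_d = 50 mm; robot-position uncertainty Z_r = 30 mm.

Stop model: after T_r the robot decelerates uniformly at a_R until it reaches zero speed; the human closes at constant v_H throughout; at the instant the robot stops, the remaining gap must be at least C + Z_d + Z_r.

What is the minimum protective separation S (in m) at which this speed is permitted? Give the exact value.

braking lasts T_s = (17/10)/3 = 0.5667 s
reaction-phase robot travel = 1.7000·0.0800 = 0.1360 m
robot under decel: 1.7000²/(2·3.0000) = 0.4817 m
human over T_r+T_s: 1.6000·(0.0800+0.5667) = 1.0347 m
margins: 0.1000+0.0500+0.0300 = 0.1800 m
S_min ≈ 0.1360+0.4817+1.0347+0.1800  ⇒  S_min = 5497/3000 m

S_min = 5497/3000 m = 1.8323 m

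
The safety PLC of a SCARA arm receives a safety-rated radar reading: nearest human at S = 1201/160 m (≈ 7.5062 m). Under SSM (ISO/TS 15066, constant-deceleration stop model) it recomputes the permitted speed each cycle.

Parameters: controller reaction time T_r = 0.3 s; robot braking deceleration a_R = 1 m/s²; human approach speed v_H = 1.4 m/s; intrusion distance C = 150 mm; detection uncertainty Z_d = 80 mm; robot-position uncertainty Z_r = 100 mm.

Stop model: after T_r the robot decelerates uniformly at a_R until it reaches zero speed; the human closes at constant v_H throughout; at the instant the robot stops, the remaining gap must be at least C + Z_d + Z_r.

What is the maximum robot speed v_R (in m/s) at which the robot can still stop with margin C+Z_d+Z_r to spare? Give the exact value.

collect terms ⇒ (1/2)·v_R² + (17/10)·v_R + (-1081/160) = 0
  disc = (17/10)² − 4·(1/2)·(-1081/160) = 6561/400 ; √disc = 81/20
  v_R = (−(17/10) + 81/20) / (2·(1/2)) = 47/20 m/s
check:
braking lasts T_s = (47/20)/1 = 2.3500 s
reaction-phase robot travel = 2.3500·0.3000 = 0.7050 m
robot under decel: 2.3500²/(2·1.0000) = 2.7612 m
human over T_r+T_s: 1.4000·(0.3000+2.3500) = 3.7100 m
margins: 0.1500+0.0800+0.1000 = 0.3300 m
sum ≈ 0.7050+2.7612+3.7100+0.3300 ≈ 7.5062 m = S ✓

v_R_max = 47/20 m/s = 2.3500 m/s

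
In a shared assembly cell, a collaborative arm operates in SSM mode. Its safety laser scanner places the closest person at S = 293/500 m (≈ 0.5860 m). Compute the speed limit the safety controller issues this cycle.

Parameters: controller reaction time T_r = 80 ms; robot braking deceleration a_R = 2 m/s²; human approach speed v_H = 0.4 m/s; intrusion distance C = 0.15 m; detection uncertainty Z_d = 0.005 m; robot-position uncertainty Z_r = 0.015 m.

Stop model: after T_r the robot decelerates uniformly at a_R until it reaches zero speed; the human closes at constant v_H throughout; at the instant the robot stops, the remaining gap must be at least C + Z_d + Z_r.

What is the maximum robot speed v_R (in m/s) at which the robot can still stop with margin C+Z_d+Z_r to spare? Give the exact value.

v_R_max = 4/5 m/s = 0.8000 m/s

collect terms ⇒ (1/4)·v_R² + (7/25)·v_R + (-48/125) = 0
  disc = (7/25)² − 4·(1/4)·(-48/125) = 289/625 ; √disc = 17/25
  v_R = (−(7/25) + 17/25) / (2·(1/4)) = 4/5 m/s
check:
T_s = v_R/a_R = (4/5)/2 = 0.4000 s
reaction-phase robot travel = 0.8000·0.0800 = 0.0640 m
braking distance = 0.8000²/(2·2.0000) = 0.1600 m
person approaches 0.4000·(0.0800+0.4000) = 0.1920 m
margins: 0.1500+0.0050+0.0150 = 0.1700 m
sum ≈ 0.0640+0.1600+0.1920+0.1700 ≈ 0.5860 m = S ✓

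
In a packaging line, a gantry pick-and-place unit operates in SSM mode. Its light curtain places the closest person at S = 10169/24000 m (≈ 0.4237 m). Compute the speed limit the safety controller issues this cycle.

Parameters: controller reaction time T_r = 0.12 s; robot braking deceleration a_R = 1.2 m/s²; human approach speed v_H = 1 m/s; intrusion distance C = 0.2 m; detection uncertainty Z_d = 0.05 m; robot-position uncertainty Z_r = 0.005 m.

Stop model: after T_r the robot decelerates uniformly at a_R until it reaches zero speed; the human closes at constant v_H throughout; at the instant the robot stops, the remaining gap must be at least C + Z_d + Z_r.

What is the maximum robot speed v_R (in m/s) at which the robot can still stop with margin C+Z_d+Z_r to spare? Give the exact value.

quadratic (5/12)·v² + (143/150)·v + (-1169/24000) = 0
  disc = (143/150)² − 4·(5/12)·(-1169/24000) = 39601/40000 ; √disc = 199/200
  v_R = (−(143/150) + 199/200) / (2·(5/12)) = 1/20 m/s
check:
stop time T_s = (1/20)/(6/5) = 0.0417 s
robot in T_r: 0.0500·0.1200 = 0.0060 m
braking distance = 0.0500²/(2·1.2000) = 0.0010 m
human closes 1.0000·0.1617 = 0.1617 m
residual clearance needed = 0.2000+0.0500+0.0050 = 0.2550 m
sum ≈ 0.0060+0.0010+0.1617+0.2550 ≈ 0.4237 m = S ✓

v_R_max = 1/20 m/s = 0.0500 m/s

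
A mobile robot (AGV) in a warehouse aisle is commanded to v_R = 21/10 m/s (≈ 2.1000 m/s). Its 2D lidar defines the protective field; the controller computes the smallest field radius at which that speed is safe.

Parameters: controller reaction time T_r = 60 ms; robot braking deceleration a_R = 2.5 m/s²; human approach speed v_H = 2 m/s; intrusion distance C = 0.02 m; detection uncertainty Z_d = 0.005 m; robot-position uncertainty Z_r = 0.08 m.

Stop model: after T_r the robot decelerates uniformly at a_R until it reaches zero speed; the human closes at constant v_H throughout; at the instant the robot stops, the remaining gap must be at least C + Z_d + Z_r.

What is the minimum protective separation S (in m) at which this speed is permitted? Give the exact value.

stop time T_s = (21/10)/(5/2) = 0.8400 s
robot in T_r: 2.1000·0.0600 = 0.1260 m
robot under decel: 2.1000²/(2·2.5000) = 0.8820 m
human over T_r+T_s: 2.0000·(0.0600+0.8400) = 1.8000 m
residual clearance needed = 0.0200+0.0050+0.0800 = 0.1050 m
S_min ≈ 0.1260+0.8820+1.8000+0.1050  ⇒  S_min = 2913/1000 m

S_min = 2913/1000 m = 2.9130 m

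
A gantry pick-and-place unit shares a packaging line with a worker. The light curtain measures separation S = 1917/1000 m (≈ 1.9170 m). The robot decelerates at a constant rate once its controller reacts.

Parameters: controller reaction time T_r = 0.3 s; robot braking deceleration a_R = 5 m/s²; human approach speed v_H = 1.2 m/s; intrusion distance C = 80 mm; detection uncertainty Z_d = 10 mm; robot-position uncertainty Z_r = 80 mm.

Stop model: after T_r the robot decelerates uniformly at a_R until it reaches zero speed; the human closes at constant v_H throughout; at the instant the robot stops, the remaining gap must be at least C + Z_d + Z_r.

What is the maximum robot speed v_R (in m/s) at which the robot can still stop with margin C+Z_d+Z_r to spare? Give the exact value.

at the boundary: (1/10)·v² + (27/50)·v + (-1387/1000) = 0
  disc = (27/50)² − 4·(1/10)·(-1387/1000) = 529/625 ; √disc = 23/25
  v_R = (−(27/50) + 23/25) / (2·(1/10)) = 19/10 m/s
check:
T_s = v_R/a_R = (19/10)/5 = 0.3800 s
robot in T_r: 1.9000·0.3000 = 0.5700 m
robot covers 1.9000·0.3800 − ½·5.0000·0.3800² = 0.3610 m while stopping
human closes 1.2000·0.6800 = 0.8160 m
residual clearance needed = 0.0800+0.0100+0.0800 = 0.1700 m
sum ≈ 0.5700+0.3610+0.8160+0.1700 ≈ 1.9170 m = S ✓

v_R_max = 19/10 m/s = 1.9000 m/s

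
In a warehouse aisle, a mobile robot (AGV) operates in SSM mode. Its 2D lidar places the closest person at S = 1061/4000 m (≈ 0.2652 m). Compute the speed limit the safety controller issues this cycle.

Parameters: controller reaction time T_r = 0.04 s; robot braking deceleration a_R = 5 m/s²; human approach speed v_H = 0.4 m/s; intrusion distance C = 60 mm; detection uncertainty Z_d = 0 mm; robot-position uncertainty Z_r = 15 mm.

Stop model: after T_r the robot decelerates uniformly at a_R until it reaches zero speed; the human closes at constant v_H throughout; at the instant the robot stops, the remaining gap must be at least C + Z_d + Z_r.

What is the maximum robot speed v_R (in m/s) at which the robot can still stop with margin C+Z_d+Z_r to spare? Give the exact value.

v_R_max = 17/20 m/s = 0.8500 m/s

quadratic (1/10)·v² + (3/25)·v + (-697/4000) = 0
  disc = (3/25)² − 4·(1/10)·(-697/4000) = 841/10000 ; √disc = 29/100
  v_R = (−(3/25) + 29/100) / (2·(1/10)) = 17/20 m/s
check:
stop time T_s = (17/20)/5 = 0.1700 s
robot in T_r: 0.8500·0.0400 = 0.0340 m
robot under decel: 0.8500²/(2·5.0000) = 0.0722 m
human closes 0.4000·0.2100 = 0.0840 m
residual clearance needed = 0.0600+0.0000+0.0150 = 0.0750 m
sum ≈ 0.0340+0.0722+0.0840+0.0750 ≈ 0.2652 m = S ✓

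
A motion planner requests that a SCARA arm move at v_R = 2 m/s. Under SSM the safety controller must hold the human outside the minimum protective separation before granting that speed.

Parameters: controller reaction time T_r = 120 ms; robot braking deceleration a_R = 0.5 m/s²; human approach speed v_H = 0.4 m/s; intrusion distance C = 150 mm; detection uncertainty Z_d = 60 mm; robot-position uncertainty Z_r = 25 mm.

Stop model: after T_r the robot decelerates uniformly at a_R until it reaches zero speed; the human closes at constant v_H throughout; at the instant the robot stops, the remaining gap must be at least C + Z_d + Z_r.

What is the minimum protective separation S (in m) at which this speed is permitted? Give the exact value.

T_s = v_R/a_R = 2/(1/2) = 4.0000 s
reaction-phase robot travel = 2.0000·0.1200 = 0.2400 m
robot covers 2.0000·4.0000 − ½·0.5000·4.0000² = 4.0000 m while stopping
human closes 0.4000·4.1200 = 1.6480 m
C+Z_d+Z_r = 0.1500+0.0600+0.0250 = 0.2350 m
S_min ≈ 0.2400+4.0000+1.6480+0.2350  ⇒  S_min = 6123/1000 m

S_min = 6123/1000 m = 6.1230 m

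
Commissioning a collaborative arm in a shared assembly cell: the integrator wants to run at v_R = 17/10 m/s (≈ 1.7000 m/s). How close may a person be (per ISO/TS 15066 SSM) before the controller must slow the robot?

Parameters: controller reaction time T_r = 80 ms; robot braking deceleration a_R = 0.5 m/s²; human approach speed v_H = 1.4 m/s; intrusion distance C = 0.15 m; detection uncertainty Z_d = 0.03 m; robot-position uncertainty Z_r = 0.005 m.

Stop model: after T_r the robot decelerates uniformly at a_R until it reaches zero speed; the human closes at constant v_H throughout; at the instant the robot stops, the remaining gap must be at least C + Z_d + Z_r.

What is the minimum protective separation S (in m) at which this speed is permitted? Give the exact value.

S_min = 8083/1000 m = 8.0830 m

T_s = v_R/a_R = (17/10)/(1/2) = 3.4000 s
robot covers v_R·T_r = 1.7000·0.0800 = 0.1360 m before braking
robot covers 1.7000·3.4000 − ½·0.5000·3.4000² = 2.8900 m while stopping
person approaches 1.4000·(0.0800+3.4000) = 4.8720 m
C+Z_d+Z_r = 0.1500+0.0300+0.0050 = 0.1850 m
S_min ≈ 0.1360+2.8900+4.8720+0.1850  ⇒  S_min = 8083/1000 m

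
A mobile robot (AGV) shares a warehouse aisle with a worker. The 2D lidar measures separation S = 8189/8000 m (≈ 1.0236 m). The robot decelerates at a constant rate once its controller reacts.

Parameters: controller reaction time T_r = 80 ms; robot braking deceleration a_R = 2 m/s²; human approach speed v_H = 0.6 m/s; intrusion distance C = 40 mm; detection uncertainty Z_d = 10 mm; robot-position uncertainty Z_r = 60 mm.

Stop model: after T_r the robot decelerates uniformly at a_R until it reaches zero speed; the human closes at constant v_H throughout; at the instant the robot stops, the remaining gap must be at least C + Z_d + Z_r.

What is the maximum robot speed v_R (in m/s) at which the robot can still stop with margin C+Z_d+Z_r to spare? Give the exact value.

v_R_max = 5/4 m/s = 1.2500 m/s

quadratic (1/4)·v² + (19/50)·v + (-277/320) = 0
  disc = (19/50)² − 4·(1/4)·(-277/320) = 40401/40000 ; √disc = 201/200
  v_R = (−(19/50) + 201/200) / (2·(1/4)) = 5/4 m/s
check:
T_s = v_R/a_R = (5/4)/2 = 0.6250 s
reaction-phase robot travel = 1.2500·0.0800 = 0.1000 m
braking distance = 1.2500²/(2·2.0000) = 0.3906 m
human over T_r+T_s: 0.6000·(0.0800+0.6250) = 0.4230 m
C+Z_d+Z_r = 0.0400+0.0100+0.0600 = 0.1100 m
sum ≈ 0.1000+0.3906+0.4230+0.1100 ≈ 1.0236 m = S ✓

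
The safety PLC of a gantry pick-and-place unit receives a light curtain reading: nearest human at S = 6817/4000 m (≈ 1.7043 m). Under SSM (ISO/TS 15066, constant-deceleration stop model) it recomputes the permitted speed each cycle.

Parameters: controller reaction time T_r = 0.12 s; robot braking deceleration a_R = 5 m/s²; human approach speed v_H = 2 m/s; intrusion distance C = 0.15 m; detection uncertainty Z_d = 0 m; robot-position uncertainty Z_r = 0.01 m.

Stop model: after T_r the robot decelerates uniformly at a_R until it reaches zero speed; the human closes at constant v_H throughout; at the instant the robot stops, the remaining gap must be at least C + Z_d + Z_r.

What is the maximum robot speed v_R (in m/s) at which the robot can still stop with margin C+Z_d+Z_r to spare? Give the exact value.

collect terms ⇒ (1/10)·v_R² + (13/25)·v_R + (-5217/4000) = 0
  disc = (13/25)² − 4·(1/10)·(-5217/4000) = 7921/10000 ; √disc = 89/100
  v_R = (−(13/25) + 89/100) / (2·(1/10)) = 37/20 m/s
check:
braking lasts T_s = (37/20)/5 = 0.3700 s
robot in T_r: 1.8500·0.1200 = 0.2220 m
robot covers 1.8500·0.3700 − ½·5.0000·0.3700² = 0.3422 m while stopping
person approaches 2.0000·(0.1200+0.3700) = 0.9800 m
C+Z_d+Z_r = 0.1500+0.0000+0.0100 = 0.1600 m
sum ≈ 0.2220+0.3422+0.9800+0.1600 ≈ 1.7043 m = S ✓

v_R_max = 37/20 m/s = 1.8500 m/s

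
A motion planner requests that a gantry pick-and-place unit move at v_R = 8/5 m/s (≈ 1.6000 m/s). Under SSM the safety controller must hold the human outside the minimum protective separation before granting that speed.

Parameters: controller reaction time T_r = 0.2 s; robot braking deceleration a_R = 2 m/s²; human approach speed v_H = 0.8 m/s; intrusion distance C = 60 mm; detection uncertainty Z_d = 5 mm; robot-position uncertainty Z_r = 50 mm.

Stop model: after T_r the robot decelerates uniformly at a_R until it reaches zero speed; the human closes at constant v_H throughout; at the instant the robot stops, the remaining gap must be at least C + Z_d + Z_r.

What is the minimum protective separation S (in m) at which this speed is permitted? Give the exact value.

S_min = 15/8 m = 1.8750 m

stop time T_s = (8/5)/2 = 0.8000 s
robot in T_r: 1.6000·0.2000 = 0.3200 m
robot covers 1.6000·0.8000 − ½·2.0000·0.8000² = 0.6400 m while stopping
human closes 0.8000·1.0000 = 0.8000 m
C+Z_d+Z_r = 0.0600+0.0050+0.0500 = 0.1150 m
S_min ≈ 0.3200+0.6400+0.8000+0.1150  ⇒  S_min = 15/8 m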